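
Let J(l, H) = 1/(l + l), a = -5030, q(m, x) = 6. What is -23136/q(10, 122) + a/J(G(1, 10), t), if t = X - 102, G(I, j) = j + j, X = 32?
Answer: -205056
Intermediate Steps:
G(I, j) = 2*j
t = -70 (t = 32 - 102 = -70)
J(l, H) = 1/(2*l)
-23136/q(10, 122) + a/J(G(1, 10), t) = -23136/6 - 5030/(1/(2*((2*10)))) = -23136*⅙ - 5030/((½)/20) = -3856 - 5030/((½)*(1/20)) = -3856 - 5030/1/40 = -3856 - 5030*40 = -3856 - 201200 = -205056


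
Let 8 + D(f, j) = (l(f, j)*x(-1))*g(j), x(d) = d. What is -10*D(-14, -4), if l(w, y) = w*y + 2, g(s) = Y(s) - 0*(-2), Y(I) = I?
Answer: -2240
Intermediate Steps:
g(s) = s (g(s) = s - 0*(-2) = s - 5*0 = s + 0 = s)
l(w, y) = 2 + w*y
D(f, j) = -8 + j*(-2 - f*j) (D(f, j) = -8 + ((2 + f*j)*(-1))*j = -8 + (-2 - f*j)*j = -8 + j*(-2 - f*j))
-10*D(-14, -4) = -10*(-8 - 1*(-4)*(2 - 14*(-4))) = -10*(-8 - 1*(-4)*(2 + 56)) = -10*(-8 - 1*(-4)*58) = -10*(-8 + 232) = -10*224 = -2240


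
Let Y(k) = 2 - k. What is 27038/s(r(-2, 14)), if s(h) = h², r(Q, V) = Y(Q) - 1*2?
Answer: 13519/2 ≈ 6759.5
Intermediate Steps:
r(Q, V) = -Q (r(Q, V) = (2 - Q) - 1*2 = (2 - Q) - 2 = -Q)
27038/s(r(-2, 14)) = 27038/((-1*(-2))²) = 27038/(2²) = 27038/4 = 27038*(¼) = 13519/2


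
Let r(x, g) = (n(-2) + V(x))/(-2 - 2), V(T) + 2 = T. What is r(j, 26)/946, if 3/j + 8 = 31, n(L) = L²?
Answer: -49/87032 ≈ -0.00056301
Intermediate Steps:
V(T) = -2 + T
j = 3/23 (j = 3/(-8 + 31) = 3/23 ≈ 0.13043)
r(x, g) = -½ - x/4 (r(x, g) = ((-2)² + (-2 + x))/(-2 - 2) = (4 + (-2 + x))/(-4) = (2 + x)*(-¼) = -½ - x/4)
r(j, 26)/946 = (-½ - ¼*3/23)/946 = (-½ - 3/92)*(1/946) = -49/92*1/946 = -49/87032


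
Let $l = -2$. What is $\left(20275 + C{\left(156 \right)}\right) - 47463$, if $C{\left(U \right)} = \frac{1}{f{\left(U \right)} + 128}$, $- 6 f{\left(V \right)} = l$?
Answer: $- \frac{10467377}{385} \approx -27188.0$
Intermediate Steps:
$f{\left(V \right)} = \frac{1}{3}$ ($f{\left(V \right)} = \left(- \frac{1}{6}\right) \left(-2\right) = \frac{1}{3}$)
$C{\left(U \right)} = \frac{3}{385}$ ($C{\left(U \right)} = \frac{1}{\frac{1}{3} + 128} = \frac{1}{\frac{385}{3}} = \frac{3}{385}$)
$\left(20275 + C{\left(156 \right)}\right) - 47463 = \left(20275 + \frac{3}{385}\right) - 47463 = \frac{7805878}{385} - 47463 = - \frac{10467377}{385}$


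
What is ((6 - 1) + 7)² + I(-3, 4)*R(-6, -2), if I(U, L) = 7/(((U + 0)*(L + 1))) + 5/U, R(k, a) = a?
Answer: 2224/15 ≈ 148.27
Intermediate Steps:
I(U, L) = 5/U + 7/(U*(1 + L)) (I(U, L) = 7/((U*(1 + L))) + 5/U = 7*(1/(U*(1 + L))) + 5/U = 7/(U*(1 + L)) + 5/U = 5/U + 7/(U*(1 + L)))
((6 - 1) + 7)² + I(-3, 4)*R(-6, -2) = ((6 - 1) + 7)² + ((12 + 5*4)/((-3)*(1 + 4)))*(-2) = (5 + 7)² - ⅓*(12 + 20)/5*(-2) = 12² - ⅓*⅕*32*(-2) = 144 - 32/15*(-2) = 144 + 64/15 = 2224/15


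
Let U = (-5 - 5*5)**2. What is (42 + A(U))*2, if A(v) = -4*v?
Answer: -7116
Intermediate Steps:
U = 900 (U = (-5 - 25)**2 = (-30)**2 = 900)
(42 + A(U))*2 = (42 - 4*900)*2 = (42 - 3600)*2 = -3558*2 = -7116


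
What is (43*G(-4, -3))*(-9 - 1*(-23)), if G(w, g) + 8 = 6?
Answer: -1204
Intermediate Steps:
G(w, g) = -2 (G(w, g) = -8 + 6 = -2)
(43*G(-4, -3))*(-9 - 1*(-23)) = (43*(-2))*(-9 - 1*(-23)) = -86*(-9 + 23) = -86*14 = -1204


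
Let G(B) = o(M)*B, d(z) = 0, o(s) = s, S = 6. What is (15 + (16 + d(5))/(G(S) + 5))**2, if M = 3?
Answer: 130321/529 ≈ 246.35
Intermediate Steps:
G(B) = 3*B
(15 + (16 + d(5))/(G(S) + 5))**2 = (15 + (16 + 0)/(3*6 + 5))**2 = (15 + 16/(18 + 5))**2 = (15 + 16/23)**2 = (361/23)**2 = 130321/529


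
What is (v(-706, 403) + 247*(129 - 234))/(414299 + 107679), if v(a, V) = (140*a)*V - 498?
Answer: -39858953/521978 ≈ -76.361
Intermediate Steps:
v(a, V) = -498 + 140*V*a (v(a, V) = 140*V*a - 498 = -498 + 140*V*a)
(v(-706, 403) + 247*(129 - 234))/(414299 + 107679) = ((-498 + 140*403*(-706)) + 247*(129 - 234))/(414299 + 107679) = ((-498 - 39832520) + 247*(-105))/521978 = (-39833018 - 25935)*(1/521978) = -39858953*1/521978 = -39858953/521978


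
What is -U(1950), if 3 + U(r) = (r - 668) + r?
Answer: -3229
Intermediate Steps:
U(r) = -671 + 2*r (U(r) = -3 + ((r - 668) + r) = -3 + ((-668 + r) + r) = -3 + (-668 + 2*r) = -671 + 2*r)
-U(1950) = -(-671 + 2*1950) = -(-671 + 3900) = -1*3229 = -3229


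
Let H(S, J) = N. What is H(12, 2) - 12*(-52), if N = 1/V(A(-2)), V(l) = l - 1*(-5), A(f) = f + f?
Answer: 625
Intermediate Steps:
A(f) = 2*f
V(l) = 5 + l (V(l) = l + 5 = 5 + l)
N = 1 (N = 1/(5 + 2*(-2)) = 1/(5 - 4) = 1/1 = 1)
H(S, J) = 1
H(12, 2) - 12*(-52) = 1 - 12*(-52) = 1 + 624 = 625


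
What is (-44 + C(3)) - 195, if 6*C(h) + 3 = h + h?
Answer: -477/2 ≈ -238.50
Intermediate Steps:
C(h) = -1/2 + h/3 (C(h) = -1/2 + (h + h)/6 = -1/2 + (2*h)/6 = -1/2 + h/3)
(-44 + C(3)) - 195 = (-44 + (-1/2 + (1/3)*3)) - 195 = (-44 + (-1/2 + 1)) - 195 = (-44 + 1/2) - 195 = -87/2 - 195 = -477/2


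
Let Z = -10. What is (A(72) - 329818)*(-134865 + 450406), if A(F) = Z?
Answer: -104074256948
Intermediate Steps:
A(F) = -10
(A(72) - 329818)*(-134865 + 450406) = (-10 - 329818)*(-134865 + 450406) = -329828*315541 = -104074256948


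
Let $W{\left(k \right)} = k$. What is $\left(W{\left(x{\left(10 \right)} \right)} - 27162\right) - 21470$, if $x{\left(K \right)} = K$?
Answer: $-48622$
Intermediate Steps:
$\left(W{\left(x{\left(10 \right)} \right)} - 27162\right) - 21470 = \left(10 - 27162\right) - 21470 = -27152 - 21470 = -48622$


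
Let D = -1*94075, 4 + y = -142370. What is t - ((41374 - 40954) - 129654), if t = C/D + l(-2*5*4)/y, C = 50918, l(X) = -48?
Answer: 288488584122328/2232305675 ≈ 1.2923e+5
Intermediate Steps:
y = -142374 (y = -4 - 142370 = -142374)
D = -94075
t = -1207480622/2232305675 (t = 50918/(-94075) - 48/(-142374) = 50918*(-1/94075) - 48*(-1/142374) = -50918/94075 + 8/23729 = -1207480622/2232305675 ≈ -0.54091)
t - ((41374 - 40954) - 129654) = -1207480622/2232305675 - ((41374 - 40954) - 129654) = -1207480622/2232305675 - (420 - 129654) = -1207480622/2232305675 - 1*(-129234) = -1207480622/2232305675 + 129234 = 288488584122328/2232305675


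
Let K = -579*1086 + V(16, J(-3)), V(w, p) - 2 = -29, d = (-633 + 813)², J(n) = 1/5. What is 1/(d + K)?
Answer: -1/596421 ≈ -1.6767e-6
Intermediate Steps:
J(n) = ⅕
d = 32400 (d = 180² = 32400)
V(w, p) = -27 (V(w, p) = 2 - 29 = -27)
K = -628821 (K = -579*1086 - 27 = -628794 - 27 = -628821)
1/(d + K) = 1/(32400 - 628821) = 1/(-596421) = -1/596421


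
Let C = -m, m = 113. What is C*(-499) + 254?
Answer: 56641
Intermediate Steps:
C = -113 (C = -1*113 = -113)
C*(-499) + 254 = -113*(-499) + 254 = 56387 + 254 = 56641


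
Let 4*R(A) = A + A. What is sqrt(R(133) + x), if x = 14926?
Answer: sqrt(59970)/2 ≈ 122.44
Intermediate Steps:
R(A) = A/2 (R(A) = (A + A)/4 = (2*A)/4 = A/2)
sqrt(R(133) + x) = sqrt((1/2)*133 + 14926) = sqrt(133/2 + 14926) = sqrt(29985/2) = sqrt(59970)/2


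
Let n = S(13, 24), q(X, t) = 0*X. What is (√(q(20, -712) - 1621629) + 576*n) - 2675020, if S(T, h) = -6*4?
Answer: -2688844 + 3*I*√180181 ≈ -2.6888e+6 + 1273.4*I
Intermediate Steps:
q(X, t) = 0
S(T, h) = -24
n = -24
(√(q(20, -712) - 1621629) + 576*n) - 2675020 = (√(0 - 1621629) + 576*(-24)) - 2675020 = (√(-1621629) - 13824) - 2675020 = (3*I*√180181 - 13824) - 2675020 = (-13824 + 3*I*√180181) - 2675020 = -2688844 + 3*I*√180181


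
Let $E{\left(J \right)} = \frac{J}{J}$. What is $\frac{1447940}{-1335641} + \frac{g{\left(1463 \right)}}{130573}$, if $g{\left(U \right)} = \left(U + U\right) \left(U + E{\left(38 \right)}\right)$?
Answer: $\frac{5532375399004}{174398652293} \approx 31.723$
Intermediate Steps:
$E{\left(J \right)} = 1$
$g{\left(U \right)} = 2 U \left(1 + U\right)$ ($g{\left(U \right)} = \left(U + U\right) \left(U + 1\right) = 2 U \left(1 + U\right)$)
$\frac{1447940}{-1335641} + \frac{g{\left(1463 \right)}}{130573} = \frac{1447940}{-1335641} + \frac{2 \cdot 1463 \left(1 + 1463\right)}{130573} = 1447940 \left(- \frac{1}{1335641}\right) + 2 \cdot 1463 \cdot 1464 \cdot \frac{1}{130573} = - \frac{1447940}{1335641} + 4283664 \cdot \frac{1}{130573} = - \frac{1447940}{1335641} + \frac{4283664}{130573} = \frac{5532375399004}{174398652293}$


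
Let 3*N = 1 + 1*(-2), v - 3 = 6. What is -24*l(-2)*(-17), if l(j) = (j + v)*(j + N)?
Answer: -6664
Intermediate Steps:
v = 9 (v = 3 + 6 = 9)
N = -1/3 (N = (1 + 1*(-2))/3 = (1 - 2)/3 = (1/3)*(-1) = -1/3 ≈ -0.33333)
l(j) = (9 + j)*(-1/3 + j) (l(j) = (j + 9)*(j - 1/3) = (9 + j)*(-1/3 + j))
-24*l(-2)*(-17) = -24*(-3 + (-2)**2 + (26/3)*(-2))*(-17) = -24*(-3 + 4 - 52/3)*(-17) = -24*(-49/3)*(-17) = 392*(-17) = -6664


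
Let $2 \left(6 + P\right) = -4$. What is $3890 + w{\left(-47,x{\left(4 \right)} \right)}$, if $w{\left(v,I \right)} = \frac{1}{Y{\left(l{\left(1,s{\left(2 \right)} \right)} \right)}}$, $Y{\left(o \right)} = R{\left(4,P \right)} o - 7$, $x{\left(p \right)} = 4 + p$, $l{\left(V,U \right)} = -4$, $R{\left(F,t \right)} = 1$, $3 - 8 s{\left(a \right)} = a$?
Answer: $\frac{42789}{11} \approx 3889.9$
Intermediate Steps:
$P = -8$ ($P = -6 + \frac{1}{2} \left(-4\right) = -6 - 2 = -8$)
$s{\left(a \right)} = \frac{3}{8} - \frac{a}{8}$
$Y{\left(o \right)} = -7 + o$ ($Y{\left(o \right)} = 1 o - 7 = o - 7 = -7 + o$)
$w{\left(v,I \right)} = - \frac{1}{11}$ ($w{\left(v,I \right)} = \frac{1}{-7 - 4} = \frac{1}{-11} = - \frac{1}{11}$)
$3890 + w{\left(-47,x{\left(4 \right)} \right)} = 3890 - \frac{1}{11} = \frac{42789}{11}$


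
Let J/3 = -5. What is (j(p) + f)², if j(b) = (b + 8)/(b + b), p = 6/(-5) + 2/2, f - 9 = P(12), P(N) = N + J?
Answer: 729/4 ≈ 182.25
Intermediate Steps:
J = -15 (J = 3*(-5) = -15)
P(N) = -15 + N (P(N) = N - 15 = -15 + N)
f = 6 (f = 9 + (-15 + 12) = 9 - 3 = 6)
p = -⅕ (p = 6*(-⅕) + 2*(½) = -6/5 + 1 = -⅕ ≈ -0.20000)
j(b) = (8 + b)/(2*b) (j(b) = (8 + b)/((2*b)) = (8 + b)*(1/(2*b)) = (8 + b)/(2*b))
(j(p) + f)² = ((8 - ⅕)/(2*(-⅕)) + 6)² = ((½)*(-5)*(39/5) + 6)² = (-39/2 + 6)² = (-27/2)² = 729/4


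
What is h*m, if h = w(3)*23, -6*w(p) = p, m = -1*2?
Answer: 23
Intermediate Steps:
m = -2
w(p) = -p/6
h = -23/2 (h = -⅙*3*23 = -½*23 = -23/2 ≈ -11.500)
h*m = -23/2*(-2) = 23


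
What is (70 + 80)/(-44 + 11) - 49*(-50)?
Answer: 26900/11 ≈ 2445.5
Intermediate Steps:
(70 + 80)/(-44 + 11) - 49*(-50) = 150/(-33) + 2450 = 150*(-1/33) + 2450 = -50/11 + 2450 = 26900/11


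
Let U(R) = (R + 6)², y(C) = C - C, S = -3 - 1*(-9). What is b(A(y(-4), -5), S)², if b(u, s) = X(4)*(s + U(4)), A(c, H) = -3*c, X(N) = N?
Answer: 179776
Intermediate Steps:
S = 6 (S = -3 + 9 = 6)
y(C) = 0
U(R) = (6 + R)²
b(u, s) = 400 + 4*s (b(u, s) = 4*(s + (6 + 4)²) = 4*(s + 10²) = 4*(s + 100) = 4*(100 + s) = 400 + 4*s)
b(A(y(-4), -5), S)² = (400 + 4*6)² = (400 + 24)² = 424² = 179776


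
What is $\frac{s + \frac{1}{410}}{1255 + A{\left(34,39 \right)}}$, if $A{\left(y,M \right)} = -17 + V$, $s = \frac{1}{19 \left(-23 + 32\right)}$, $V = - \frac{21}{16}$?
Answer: $\frac{4648}{693633285} \approx 6.7009 \cdot 10^{-6}$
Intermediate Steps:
$V = - \frac{21}{16}$ ($V = \left(-21\right) \frac{1}{16} = - \frac{21}{16} \approx -1.3125$)
$s = \frac{1}{171}$ ($s = \frac{1}{19 \cdot 9} = \frac{1}{171} \approx 0.005848$)
$A{\left(y,M \right)} = - \frac{293}{16}$ ($A{\left(y,M \right)} = -17 - \frac{21}{16} = - \frac{293}{16}$)
$\frac{s + \frac{1}{410}}{1255 + A{\left(34,39 \right)}} = \frac{\frac{1}{171} + \frac{1}{410}}{1255 - \frac{293}{16}} = \frac{\frac{1}{171} + \frac{1}{410}}{\frac{19787}{16}} = \frac{581}{70110} \cdot \frac{16}{19787} = \frac{4648}{693633285}$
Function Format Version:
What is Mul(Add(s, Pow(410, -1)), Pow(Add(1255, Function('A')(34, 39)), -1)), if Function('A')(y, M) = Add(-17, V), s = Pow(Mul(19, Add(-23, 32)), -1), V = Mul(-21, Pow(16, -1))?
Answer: Rational(4648, 693633285) ≈ 6.7009e-6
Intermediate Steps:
V = Rational(-21, 16) (V = Mul(-21, Rational(1, 16)) = Rational(-21, 16) ≈ -1.3125)
s = Rational(1, 171) (s = Pow(Mul(19, 9), -1) = Pow(171, -1) = Rational(1, 171) ≈ 0.0058480)
Function('A')(y, M) = Rational(-293, 16) (Function('A')(y, M) = Add(-17, Rational(-21, 16)) = Rational(-293, 16))
Mul(Add(s, Pow(410, -1)), Pow(Add(1255, Function('A')(34, 39)), -1)) = Mul(Add(Rational(1, 171), Pow(410, -1)), Pow(Add(1255, Rational(-293, 16)), -1)) = Mul(Add(Rational(1, 171), Rational(1, 410)), Pow(Rational(19787, 16), -1)) = Mul(Rational(581, 70110), Rational(16, 19787)) = Rational(4648, 693633285)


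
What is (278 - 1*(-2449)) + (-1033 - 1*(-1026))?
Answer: 2720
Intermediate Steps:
(278 - 1*(-2449)) + (-1033 - 1*(-1026)) = (278 + 2449) + (-1033 + 1026) = 2727 - 7 = 2720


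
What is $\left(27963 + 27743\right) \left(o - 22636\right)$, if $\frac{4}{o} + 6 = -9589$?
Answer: $- \frac{12098921171344}{9595} \approx -1.261 \cdot 10^{9}$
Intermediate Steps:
$o = - \frac{4}{9595}$ ($o = \frac{4}{-6 - 9589} = \frac{4}{-9595} = 4 \left(- \frac{1}{9595}\right) = - \frac{4}{9595} \approx -0.00041688$)
$\left(27963 + 27743\right) \left(o - 22636\right) = \left(27963 + 27743\right) \left(- \frac{4}{9595} - 22636\right) = 55706 \left(- \frac{217192424}{9595}\right) = - \frac{12098921171344}{9595}$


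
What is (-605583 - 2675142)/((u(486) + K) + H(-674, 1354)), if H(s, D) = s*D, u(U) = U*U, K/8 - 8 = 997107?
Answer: -656145/1460104 ≈ -0.44938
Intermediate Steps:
K = 7976920 (K = 64 + 8*997107 = 64 + 7976856 = 7976920)
u(U) = U**2
H(s, D) = D*s
(-605583 - 2675142)/((u(486) + K) + H(-674, 1354)) = (-605583 - 2675142)/((486**2 + 7976920) + 1354*(-674)) = -3280725/((236196 + 7976920) - 912596) = -3280725/(8213116 - 912596) = -3280725/7300520 = -3280725*1/7300520 = -656145/1460104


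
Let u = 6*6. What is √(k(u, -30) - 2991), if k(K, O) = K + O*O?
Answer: I*√2055 ≈ 45.332*I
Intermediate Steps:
u = 36
k(K, O) = K + O²
√(k(u, -30) - 2991) = √((36 + (-30)²) - 2991) = √((36 + 900) - 2991) = √(936 - 2991) = √(-2055) = I*√2055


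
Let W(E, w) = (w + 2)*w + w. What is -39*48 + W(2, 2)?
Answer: -1862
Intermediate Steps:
W(E, w) = w + w*(2 + w) (W(E, w) = (2 + w)*w + w = w*(2 + w) + w = w + w*(2 + w))
-39*48 + W(2, 2) = -39*48 + 2*(3 + 2) = -1872 + 2*5 = -1872 + 10 = -1862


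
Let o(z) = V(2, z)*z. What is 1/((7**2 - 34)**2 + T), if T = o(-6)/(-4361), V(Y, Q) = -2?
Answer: 4361/981213 ≈ 0.0044445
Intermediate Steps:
o(z) = -2*z
T = -12/4361 (T = -2*(-6)/(-4361) = 12*(-1/4361) = -12/4361 ≈ -0.0027517)
1/((7**2 - 34)**2 + T) = 1/((7**2 - 34)**2 - 12/4361) = 1/((49 - 34)**2 - 12/4361) = 1/(15**2 - 12/4361) = 1/(225 - 12/4361) = 1/(981213/4361) = 4361/981213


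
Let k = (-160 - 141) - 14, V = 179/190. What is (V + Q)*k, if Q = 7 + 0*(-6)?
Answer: -95067/38 ≈ -2501.8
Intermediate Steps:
V = 179/190 (V = 179*(1/190) = 179/190 ≈ 0.94211)
Q = 7 (Q = 7 + 0 = 7)
k = -315 (k = -301 - 14 = -315)
(V + Q)*k = (179/190 + 7)*(-315) = (1509/190)*(-315) = -95067/38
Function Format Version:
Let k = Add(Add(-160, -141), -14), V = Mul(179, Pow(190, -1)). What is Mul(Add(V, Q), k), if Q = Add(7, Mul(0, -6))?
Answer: Rational(-95067, 38) ≈ -2501.8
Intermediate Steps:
V = Rational(179, 190) (V = Mul(179, Rational(1, 190)) = Rational(179, 190) ≈ 0.94211)
Q = 7 (Q = Add(7, 0) = 7)
k = -315 (k = Add(-301, -14) = -315)
Mul(Add(V, Q), k) = Mul(Add(Rational(179, 190), 7), -315) = Mul(Rational(1509, 190), -315) = Rational(-95067, 38)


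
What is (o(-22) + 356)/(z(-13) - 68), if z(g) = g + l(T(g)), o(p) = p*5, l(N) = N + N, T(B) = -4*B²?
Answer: -246/1433 ≈ -0.17167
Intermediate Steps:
l(N) = 2*N
o(p) = 5*p
z(g) = g - 8*g² (z(g) = g + 2*(-4*g²) = g - 8*g²)
(o(-22) + 356)/(z(-13) - 68) = (5*(-22) + 356)/(-13*(1 - 8*(-13)) - 68) = (-110 + 356)/(-13*(1 + 104) - 68) = 246/(-13*105 - 68) = 246/(-1365 - 68) = 246/(-1433) = 246*(-1/1433) = -246/1433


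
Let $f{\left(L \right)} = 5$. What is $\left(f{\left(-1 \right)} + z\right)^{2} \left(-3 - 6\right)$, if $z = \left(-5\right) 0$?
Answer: $-225$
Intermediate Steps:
$z = 0$
$\left(f{\left(-1 \right)} + z\right)^{2} \left(-3 - 6\right) = \left(5 + 0\right)^{2} \left(-3 - 6\right) = 5^{2} \left(-3 - 6\right) = 25 \left(-9\right) = -225$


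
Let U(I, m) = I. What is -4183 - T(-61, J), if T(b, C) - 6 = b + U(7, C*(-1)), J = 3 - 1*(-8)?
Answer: -4135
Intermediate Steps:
J = 11 (J = 3 + 8 = 11)
T(b, C) = 13 + b (T(b, C) = 6 + (b + 7) = 6 + (7 + b) = 13 + b)
-4183 - T(-61, J) = -4183 - (13 - 61) = -4183 - 1*(-48) = -4183 + 48 = -4135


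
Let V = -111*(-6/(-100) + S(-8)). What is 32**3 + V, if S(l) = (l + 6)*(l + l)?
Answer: 1460467/50 ≈ 29209.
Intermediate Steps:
S(l) = 2*l*(6 + l) (S(l) = (6 + l)*(2*l) = 2*l*(6 + l))
V = -177933/50 (V = -111*(-6/(-100) + 2*(-8)*(6 - 8)) = -111*(-6*(-1/100) + 2*(-8)*(-2)) = -111*(3/50 + 32) = -111*1603/50 = -177933/50 ≈ -3558.7)
32**3 + V = 32**3 - 177933/50 = 32768 - 177933/50 = 1460467/50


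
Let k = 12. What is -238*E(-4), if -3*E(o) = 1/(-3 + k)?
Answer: 238/27 ≈ 8.8148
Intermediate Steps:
E(o) = -1/27 (E(o) = -1/(3*(-3 + 12)) = -1/3/9 = -1/3*1/9 = -1/27)
-238*E(-4) = -238*(-1/27) = 238/27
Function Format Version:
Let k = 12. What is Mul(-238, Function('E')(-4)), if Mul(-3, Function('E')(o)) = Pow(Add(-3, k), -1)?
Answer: Rational(238, 27) ≈ 8.8148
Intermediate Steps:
Function('E')(o) = Rational(-1, 27) (Function('E')(o) = Mul(Rational(-1, 3), Pow(Add(-3, 12), -1)) = Mul(Rational(-1, 3), Pow(9, -1)) = Mul(Rational(-1, 3), Rational(1, 9)) = Rational(-1, 27))
Mul(-238, Function('E')(-4)) = Mul(-238, Rational(-1, 27)) = Rational(238, 27)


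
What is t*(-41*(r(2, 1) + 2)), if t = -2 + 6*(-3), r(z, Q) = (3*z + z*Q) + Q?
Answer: 9020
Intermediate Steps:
r(z, Q) = Q + 3*z + Q*z (r(z, Q) = (3*z + Q*z) + Q = Q + 3*z + Q*z)
t = -20 (t = -2 - 18 = -20)
t*(-41*(r(2, 1) + 2)) = -(-820)*((1 + 3*2 + 1*2) + 2) = -(-820)*((1 + 6 + 2) + 2) = -(-820)*(9 + 2) = -(-820)*11 = -20*(-451) = 9020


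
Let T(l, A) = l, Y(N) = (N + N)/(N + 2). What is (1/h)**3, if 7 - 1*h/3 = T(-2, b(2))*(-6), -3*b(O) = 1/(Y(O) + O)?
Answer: -1/3375 ≈ -0.00029630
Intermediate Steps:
Y(N) = 2*N/(2 + N) (Y(N) = (2*N)/(2 + N) = 2*N/(2 + N))
b(O) = -1/(3*(O + 2*O/(2 + O))) (b(O) = -1/(3*(2*O/(2 + O) + O)) = -1/(3*(O + 2*O/(2 + O))))
h = -15 (h = 21 - (-6)*(-6) = 21 - 3*12 = 21 - 36 = -15)
(1/h)**3 = (1/(-15))**3 = (-1/15)**3 = -1/3375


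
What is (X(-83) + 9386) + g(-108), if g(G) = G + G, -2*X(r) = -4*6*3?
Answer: 9206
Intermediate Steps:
X(r) = 36 (X(r) = -(-4*6)*3/2 = -(-12)*3 = -½*(-72) = 36)
g(G) = 2*G
(X(-83) + 9386) + g(-108) = (36 + 9386) + 2*(-108) = 9422 - 216 = 9206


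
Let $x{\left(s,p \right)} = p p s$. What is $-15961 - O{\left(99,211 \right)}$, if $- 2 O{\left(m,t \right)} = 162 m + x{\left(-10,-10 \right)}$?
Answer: $-8442$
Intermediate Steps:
$x{\left(s,p \right)} = s p^{2}$ ($x{\left(s,p \right)} = p^{2} s = s p^{2}$)
$O{\left(m,t \right)} = 500 - 81 m$ ($O{\left(m,t \right)} = - \frac{162 m - 10 \left(-10\right)^{2}}{2} = - \frac{162 m - 1000}{2} = - \frac{-1000 + 162 m}{2} = 500 - 81 m$)
$-15961 - O{\left(99,211 \right)} = -15961 - \left(500 - 8019\right) = -15961 - -7519 = -15961 + 7519 = -8442$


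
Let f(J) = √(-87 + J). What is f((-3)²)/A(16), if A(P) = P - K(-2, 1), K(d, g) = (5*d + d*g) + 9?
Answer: I*√78/19 ≈ 0.46483*I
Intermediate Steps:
K(d, g) = 9 + 5*d + d*g
A(P) = 3 + P (A(P) = P - (9 + 5*(-2) - 2*1) = P - (9 - 10 - 2) = P - 1*(-3) = P + 3 = 3 + P)
f((-3)²)/A(16) = √(-87 + (-3)²)/(3 + 16) = √(-87 + 9)/19 = √(-78)*(1/19) = (I*√78)*(1/19) = I*√78/19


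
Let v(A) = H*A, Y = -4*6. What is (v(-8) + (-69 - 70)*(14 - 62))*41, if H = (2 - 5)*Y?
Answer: 249936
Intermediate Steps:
Y = -24
H = 72 (H = (2 - 5)*(-24) = -3*(-24) = 72)
v(A) = 72*A
(v(-8) + (-69 - 70)*(14 - 62))*41 = (72*(-8) + (-69 - 70)*(14 - 62))*41 = (-576 - 139*(-48))*41 = (-576 + 6672)*41 = 6096*41 = 249936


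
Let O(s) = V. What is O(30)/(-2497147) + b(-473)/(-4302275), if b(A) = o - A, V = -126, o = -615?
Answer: 52745972/631965477025 ≈ 8.3463e-5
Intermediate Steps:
b(A) = -615 - A
O(s) = -126
O(30)/(-2497147) + b(-473)/(-4302275) = -126/(-2497147) + (-615 - 1*(-473))/(-4302275) = -126*(-1/2497147) + (-615 + 473)*(-1/4302275) = 126/2497147 - 142*(-1/4302275) = 126/2497147 + 142/4302275 = 52745972/631965477025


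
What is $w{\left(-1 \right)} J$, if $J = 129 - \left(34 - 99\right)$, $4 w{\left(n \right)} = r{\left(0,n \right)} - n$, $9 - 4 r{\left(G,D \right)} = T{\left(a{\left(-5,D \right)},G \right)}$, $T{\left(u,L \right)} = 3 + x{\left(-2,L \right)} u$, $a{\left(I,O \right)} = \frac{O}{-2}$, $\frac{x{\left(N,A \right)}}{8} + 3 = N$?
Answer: $\frac{1455}{4} \approx 363.75$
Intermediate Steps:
$x{\left(N,A \right)} = -24 + 8 N$
$a{\left(I,O \right)} = - \frac{O}{2}$ ($a{\left(I,O \right)} = O \left(- \frac{1}{2}\right) = - \frac{O}{2}$)
$T{\left(u,L \right)} = 3 - 40 u$ ($T{\left(u,L \right)} = 3 + \left(-24 + 8 \left(-2\right)\right) u = 3 + \left(-24 - 16\right) u = 3 - 40 u$)
$r{\left(G,D \right)} = \frac{3}{2} - 5 D$ ($r{\left(G,D \right)} = \frac{9}{4} - \frac{3 - 40 \left(- \frac{D}{2}\right)}{4} = \frac{9}{4} - \frac{3 + 20 D}{4} = \frac{9}{4} - \left(\frac{3}{4} + 5 D\right) = \frac{3}{2} - 5 D$)
$w{\left(n \right)} = \frac{3}{8} - \frac{3 n}{2}$ ($w{\left(n \right)} = \frac{\left(\frac{3}{2} - 5 n\right) - n}{4} = \frac{\frac{3}{2} - 6 n}{4} = \frac{3}{8} - \frac{3 n}{2}$)
$J = 194$ ($J = 129 - -65 = 129 + 65 = 194$)
$w{\left(-1 \right)} J = \left(\frac{3}{8} - - \frac{3}{2}\right) 194 = \left(\frac{3}{8} + \frac{3}{2}\right) 194 = \frac{15}{8} \cdot 194 = \frac{1455}{4}$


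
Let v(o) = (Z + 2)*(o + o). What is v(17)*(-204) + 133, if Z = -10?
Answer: 55621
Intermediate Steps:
v(o) = -16*o (v(o) = (-10 + 2)*(o + o) = -16*o)
v(17)*(-204) + 133 = -16*17*(-204) + 133 = -272*(-204) + 133 = 55488 + 133 = 55621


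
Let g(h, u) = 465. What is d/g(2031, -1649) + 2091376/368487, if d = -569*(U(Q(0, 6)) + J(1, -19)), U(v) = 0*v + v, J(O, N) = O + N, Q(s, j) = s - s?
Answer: 226025414/8159355 ≈ 27.701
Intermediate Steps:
Q(s, j) = 0
J(O, N) = N + O
U(v) = v (U(v) = 0 + v = v)
d = 10242 (d = -569*(0 + (-19 + 1)) = -569*(0 - 18) = -569*(-18) = 10242)
d/g(2031, -1649) + 2091376/368487 = 10242/465 + 2091376/368487 = 10242*(1/465) + 2091376*(1/368487) = 3414/155 + 298768/52641 = 226025414/8159355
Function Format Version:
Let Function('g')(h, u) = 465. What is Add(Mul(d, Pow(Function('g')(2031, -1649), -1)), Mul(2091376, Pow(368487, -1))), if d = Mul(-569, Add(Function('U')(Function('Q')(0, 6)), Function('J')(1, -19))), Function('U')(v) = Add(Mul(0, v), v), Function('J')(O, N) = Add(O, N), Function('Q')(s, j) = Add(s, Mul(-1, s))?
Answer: Rational(226025414, 8159355) ≈ 27.701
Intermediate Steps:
Function('Q')(s, j) = 0
Function('J')(O, N) = Add(N, O)
Function('U')(v) = v (Function('U')(v) = Add(0, v) = v)
d = 10242 (d = Mul(-569, Add(0, Add(-19, 1))) = Mul(-569, Add(0, -18)) = Mul(-569, -18) = 10242)
Add(Mul(d, Pow(Function('g')(2031, -1649), -1)), Mul(2091376, Pow(368487, -1))) = Add(Mul(10242, Pow(465, -1)), Mul(2091376, Pow(368487, -1))) = Add(Mul(10242, Rational(1, 465)), Mul(2091376, Rational(1, 368487))) = Add(Rational(3414, 155), Rational(298768, 52641)) = Rational(226025414, 8159355)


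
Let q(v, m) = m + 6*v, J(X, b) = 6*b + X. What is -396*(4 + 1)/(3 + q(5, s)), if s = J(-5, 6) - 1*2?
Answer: -990/31 ≈ -31.935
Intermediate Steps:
J(X, b) = X + 6*b
s = 29 (s = (-5 + 6*6) - 1*2 = (-5 + 36) - 2 = 31 - 2 = 29)
-396*(4 + 1)/(3 + q(5, s)) = -396*(4 + 1)/(3 + (29 + 6*5)) = -1980/(3 + (29 + 30)) = -1980/(3 + 59) = -1980/62 = -396*5/62 = -990/31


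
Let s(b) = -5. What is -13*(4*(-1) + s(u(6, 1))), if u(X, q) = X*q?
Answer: 117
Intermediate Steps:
-13*(4*(-1) + s(u(6, 1))) = -13*(4*(-1) - 5) = -13*(-4 - 5) = -13*(-9) = 117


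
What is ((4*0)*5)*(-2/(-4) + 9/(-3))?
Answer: 0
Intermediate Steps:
((4*0)*5)*(-2/(-4) + 9/(-3)) = (0*5)*(-2*(-¼) + 9*(-⅓)) = 0*(½ - 3) = 0*(-5/2) = 0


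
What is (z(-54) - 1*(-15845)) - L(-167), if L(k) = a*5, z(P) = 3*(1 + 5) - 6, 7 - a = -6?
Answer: 15792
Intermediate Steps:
a = 13 (a = 7 - 1*(-6) = 7 + 6 = 13)
z(P) = 12 (z(P) = 3*6 - 6 = 18 - 6 = 12)
L(k) = 65 (L(k) = 13*5 = 65)
(z(-54) - 1*(-15845)) - L(-167) = (12 - 1*(-15845)) - 1*65 = (12 + 15845) - 65 = 15857 - 65 = 15792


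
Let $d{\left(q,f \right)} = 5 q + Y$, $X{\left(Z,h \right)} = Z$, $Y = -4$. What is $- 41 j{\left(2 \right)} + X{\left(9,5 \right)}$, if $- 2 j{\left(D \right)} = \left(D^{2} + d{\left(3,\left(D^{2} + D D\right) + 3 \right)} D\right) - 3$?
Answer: $\frac{961}{2} \approx 480.5$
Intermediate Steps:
$d{\left(q,f \right)} = -4 + 5 q$ ($d{\left(q,f \right)} = 5 q - 4 = -4 + 5 q$)
$j{\left(D \right)} = \frac{3}{2} - \frac{11 D}{2} - \frac{D^{2}}{2}$ ($j{\left(D \right)} = - \frac{\left(D^{2} + \left(-4 + 5 \cdot 3\right) D\right) - 3}{2} = - \frac{\left(D^{2} + \left(-4 + 15\right) D\right) - 3}{2} = - \frac{\left(D^{2} + 11 D\right) - 3}{2} = - \frac{-3 + D^{2} + 11 D}{2} = \frac{3}{2} - \frac{11 D}{2} - \frac{D^{2}}{2}$)
$- 41 j{\left(2 \right)} + X{\left(9,5 \right)} = - 41 \left(\frac{3}{2} - 11 - \frac{2^{2}}{2}\right) + 9 = - 41 \left(\frac{3}{2} - 11 - 2\right) + 9 = \left(-41\right) \left(- \frac{23}{2}\right) + 9 = \frac{943}{2} + 9 = \frac{961}{2}$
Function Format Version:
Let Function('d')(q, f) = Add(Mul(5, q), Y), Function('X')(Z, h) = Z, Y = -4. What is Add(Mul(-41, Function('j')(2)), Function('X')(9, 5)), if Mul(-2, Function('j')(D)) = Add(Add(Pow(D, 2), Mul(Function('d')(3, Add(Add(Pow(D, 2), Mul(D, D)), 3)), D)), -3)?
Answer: Rational(961, 2) ≈ 480.50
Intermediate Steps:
Function('d')(q, f) = Add(-4, Mul(5, q)) (Function('d')(q, f) = Add(Mul(5, q), -4) = Add(-4, Mul(5, q)))
Function('j')(D) = Add(Rational(3, 2), Mul(Rational(-11, 2), D), Mul(Rational(-1, 2), Pow(D, 2))) (Function('j')(D) = Mul(Rational(-1, 2), Add(Add(Pow(D, 2), Mul(Add(-4, Mul(5, 3)), D)), -3)) = Mul(Rational(-1, 2), Add(Add(Pow(D, 2), Mul(Add(-4, 15), D)), -3)) = Mul(Rational(-1, 2), Add(Add(Pow(D, 2), Mul(11, D)), -3)) = Mul(Rational(-1, 2), Add(-3, Pow(D, 2), Mul(11, D))) = Add(Rational(3, 2), Mul(Rational(-11, 2), D), Mul(Rational(-1, 2), Pow(D, 2))))
Add(Mul(-41, Function('j')(2)), Function('X')(9, 5)) = Add(Mul(-41, Add(Rational(3, 2), Mul(Rational(-11, 2), 2), Mul(Rational(-1, 2), Pow(2, 2)))), 9) = Add(Mul(-41, Add(Rational(3, 2), -11, Mul(Rational(-1, 2), 4))), 9) = Add(Mul(-41, Add(Rational(3, 2), -11, -2)), 9) = Add(Mul(-41, Rational(-23, 2)), 9) = Add(Rational(943, 2), 9) = Rational(961, 2)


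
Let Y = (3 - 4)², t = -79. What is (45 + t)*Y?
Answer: -34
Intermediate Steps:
Y = 1 (Y = (-1)² = 1)
(45 + t)*Y = (45 - 79)*1 = -34*1 = -34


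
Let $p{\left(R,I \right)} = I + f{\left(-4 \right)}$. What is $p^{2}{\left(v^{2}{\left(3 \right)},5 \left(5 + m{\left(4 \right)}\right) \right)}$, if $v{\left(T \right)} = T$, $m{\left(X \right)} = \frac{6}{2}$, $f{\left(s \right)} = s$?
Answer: $1296$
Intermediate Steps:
$m{\left(X \right)} = 3$ ($m{\left(X \right)} = 6 \cdot \frac{1}{2} = 3$)
$p{\left(R,I \right)} = -4 + I$ ($p{\left(R,I \right)} = I - 4 = -4 + I$)
$p^{2}{\left(v^{2}{\left(3 \right)},5 \left(5 + m{\left(4 \right)}\right) \right)} = \left(-4 + 5 \left(5 + 3\right)\right)^{2} = \left(-4 + 5 \cdot 8\right)^{2} = \left(-4 + 40\right)^{2} = 36^{2} = 1296$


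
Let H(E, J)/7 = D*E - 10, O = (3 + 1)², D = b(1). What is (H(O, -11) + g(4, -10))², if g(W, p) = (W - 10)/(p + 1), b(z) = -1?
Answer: 295936/9 ≈ 32882.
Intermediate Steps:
D = -1
O = 16 (O = 4² = 16)
g(W, p) = (-10 + W)/(1 + p)
H(E, J) = -70 - 7*E (H(E, J) = 7*(-E - 10) = 7*(-10 - E) = -70 - 7*E)
(H(O, -11) + g(4, -10))² = ((-70 - 7*16) + (-10 + 4)/(1 - 10))² = ((-70 - 112) - 6/(-9))² = (-182 - ⅑*(-6))² = (-182 + ⅔)² = (-544/3)² = 295936/9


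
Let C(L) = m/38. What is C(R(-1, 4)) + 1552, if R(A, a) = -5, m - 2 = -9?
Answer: 58969/38 ≈ 1551.8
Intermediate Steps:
m = -7 (m = 2 - 9 = -7)
C(L) = -7/38
C(R(-1, 4)) + 1552 = -7/38 + 1552 = 58969/38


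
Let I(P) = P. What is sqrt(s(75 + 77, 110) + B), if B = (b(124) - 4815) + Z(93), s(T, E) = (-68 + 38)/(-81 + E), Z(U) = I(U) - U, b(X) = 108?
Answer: I*sqrt(3959457)/29 ≈ 68.615*I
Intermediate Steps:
Z(U) = 0 (Z(U) = U - U = 0)
s(T, E) = -30/(-81 + E)
B = -4707 (B = (108 - 4815) + 0 = -4707 + 0 = -4707)
sqrt(s(75 + 77, 110) + B) = sqrt(-30/(-81 + 110) - 4707) = sqrt(-30/29 - 4707) = sqrt(-136533/29) = I*sqrt(3959457)/29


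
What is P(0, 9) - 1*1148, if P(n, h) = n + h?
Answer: -1139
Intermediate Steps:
P(n, h) = h + n
P(0, 9) - 1*1148 = (9 + 0) - 1*1148 = 9 - 1148 = -1139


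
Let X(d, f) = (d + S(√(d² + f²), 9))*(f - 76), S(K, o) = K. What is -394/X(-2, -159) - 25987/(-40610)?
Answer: 6176867089/9650617254 + 394*√25285/5941035 ≈ 0.65059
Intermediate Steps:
X(d, f) = (-76 + f)*(d + √(d² + f²)) (X(d, f) = (d + √(d² + f²))*(f - 76) = (d + √(d² + f²))*(-76 + f) = (-76 + f)*(d + √(d² + f²)))
-394/X(-2, -159) - 25987/(-40610) = -394/(-76*(-2) - 76*√((-2)² + (-159)²) - 2*(-159) - 159*√((-2)² + (-159)²)) - 25987/(-40610) = -394/(152 - 76*√(4 + 25281) + 318 - 159*√(4 + 25281)) - 25987*(-1/40610) = -394/(152 - 76*√25285 + 318 - 159*√25285) + 25987/40610 = -394/(470 - 235*√25285) + 25987/40610 = 25987/40610 - 394/(470 - 235*√25285)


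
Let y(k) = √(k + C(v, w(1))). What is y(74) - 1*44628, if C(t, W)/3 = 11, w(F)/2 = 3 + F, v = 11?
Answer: -44628 + √107 ≈ -44618.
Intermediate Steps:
w(F) = 6 + 2*F (w(F) = 2*(3 + F) = 6 + 2*F)
C(t, W) = 33 (C(t, W) = 3*11 = 33)
y(k) = √(33 + k) (y(k) = √(k + 33) = √(33 + k))
y(74) - 1*44628 = √(33 + 74) - 1*44628 = √107 - 44628 = -44628 + √107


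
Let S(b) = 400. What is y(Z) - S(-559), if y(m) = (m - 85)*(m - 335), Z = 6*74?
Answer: 38731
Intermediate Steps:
Z = 444
y(m) = (-335 + m)*(-85 + m) (y(m) = (-85 + m)*(-335 + m) = (-335 + m)*(-85 + m))
y(Z) - S(-559) = (28475 + 444² - 420*444) - 1*400 = (28475 + 197136 - 186480) - 400 = 39131 - 400 = 38731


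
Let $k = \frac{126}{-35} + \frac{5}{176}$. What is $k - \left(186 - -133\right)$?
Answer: $- \frac{283863}{880} \approx -322.57$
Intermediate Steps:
$k = - \frac{3143}{880}$ ($k = 126 \left(- \frac{1}{35}\right) + 5 \cdot \frac{1}{176} = - \frac{18}{5} + \frac{5}{176} = - \frac{3143}{880} \approx -3.5716$)
$k - \left(186 - -133\right) = - \frac{3143}{880} - \left(186 - -133\right) = - \frac{3143}{880} - \left(186 + 133\right) = - \frac{3143}{880} - 319 = - \frac{283863}{880}$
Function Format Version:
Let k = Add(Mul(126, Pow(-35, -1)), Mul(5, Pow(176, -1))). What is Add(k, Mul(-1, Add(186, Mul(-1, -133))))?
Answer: Rational(-283863, 880) ≈ -322.57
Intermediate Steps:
k = Rational(-3143, 880) (k = Add(Mul(126, Rational(-1, 35)), Mul(5, Rational(1, 176))) = Add(Rational(-18, 5), Rational(5, 176)) = Rational(-3143, 880) ≈ -3.5716)
Add(k, Mul(-1, Add(186, Mul(-1, -133)))) = Add(Rational(-3143, 880), Mul(-1, Add(186, Mul(-1, -133)))) = Add(Rational(-3143, 880), Mul(-1, Add(186, 133))) = Add(Rational(-3143, 880), Mul(-1, 319)) = Add(Rational(-3143, 880), -319) = Rational(-283863, 880)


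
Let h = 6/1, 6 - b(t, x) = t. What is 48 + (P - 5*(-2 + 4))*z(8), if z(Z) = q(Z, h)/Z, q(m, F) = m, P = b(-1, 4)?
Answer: 45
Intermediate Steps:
b(t, x) = 6 - t
h = 6 (h = 6*1 = 6)
P = 7 (P = 6 - 1*(-1) = 6 + 1 = 7)
z(Z) = 1 (z(Z) = Z/Z = 1)
48 + (P - 5*(-2 + 4))*z(8) = 48 + (7 - 5*(-2 + 4))*1 = 48 + (7 - 5*2)*1 = 48 + (7 - 1*10)*1 = 48 + (7 - 10)*1 = 48 - 3*1 = 48 - 3 = 45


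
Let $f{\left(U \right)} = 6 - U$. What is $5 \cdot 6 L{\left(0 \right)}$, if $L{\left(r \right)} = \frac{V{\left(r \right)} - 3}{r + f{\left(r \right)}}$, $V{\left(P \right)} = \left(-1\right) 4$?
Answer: $-35$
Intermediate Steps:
$V{\left(P \right)} = -4$
$L{\left(r \right)} = - \frac{7}{6}$ ($L{\left(r \right)} = \frac{-4 - 3}{r - \left(-6 + r\right)} = - \frac{7}{6}$)
$5 \cdot 6 L{\left(0 \right)} = 5 \cdot 6 \left(- \frac{7}{6}\right) = 30 \left(- \frac{7}{6}\right) = -35$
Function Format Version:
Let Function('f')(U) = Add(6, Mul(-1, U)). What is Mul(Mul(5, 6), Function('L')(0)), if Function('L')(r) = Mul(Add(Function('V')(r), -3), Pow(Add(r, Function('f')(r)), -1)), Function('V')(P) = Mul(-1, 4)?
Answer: -35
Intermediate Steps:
Function('V')(P) = -4
Function('L')(r) = Rational(-7, 6) (Function('L')(r) = Mul(Add(-4, -3), Pow(Add(r, Add(6, Mul(-1, r))), -1)) = Mul(-7, Pow(6, -1)) = Mul(-7, Rational(1, 6)) = Rational(-7, 6))
Mul(Mul(5, 6), Function('L')(0)) = Mul(Mul(5, 6), Rational(-7, 6)) = Mul(30, Rational(-7, 6)) = -35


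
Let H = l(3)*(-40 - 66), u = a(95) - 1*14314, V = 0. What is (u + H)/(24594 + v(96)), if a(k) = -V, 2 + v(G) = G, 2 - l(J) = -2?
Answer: -7369/12344 ≈ -0.59697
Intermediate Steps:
l(J) = 4 (l(J) = 2 - 1*(-2) = 2 + 2 = 4)
v(G) = -2 + G
a(k) = 0 (a(k) = -1*0 = 0)
u = -14314 (u = 0 - 1*14314 = 0 - 14314 = -14314)
H = -424 (H = 4*(-40 - 66) = 4*(-106) = -424)
(u + H)/(24594 + v(96)) = (-14314 - 424)/(24594 + (-2 + 96)) = -14738/(24594 + 94) = -14738/24688 = -14738*1/24688 = -7369/12344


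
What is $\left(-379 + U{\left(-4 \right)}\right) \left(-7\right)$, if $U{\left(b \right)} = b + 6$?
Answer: $2639$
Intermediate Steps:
$U{\left(b \right)} = 6 + b$
$\left(-379 + U{\left(-4 \right)}\right) \left(-7\right) = \left(-379 + \left(6 - 4\right)\right) \left(-7\right) = \left(-379 + 2\right) \left(-7\right) = \left(-377\right) \left(-7\right) = 2639$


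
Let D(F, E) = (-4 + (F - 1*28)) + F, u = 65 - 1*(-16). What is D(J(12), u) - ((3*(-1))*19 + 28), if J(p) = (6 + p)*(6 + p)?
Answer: 645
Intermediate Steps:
J(p) = (6 + p)**2
u = 81 (u = 65 + 16 = 81)
D(F, E) = -32 + 2*F (D(F, E) = (-4 + (F - 28)) + F = (-4 + (-28 + F)) + F = (-32 + F) + F = -32 + 2*F)
D(J(12), u) - ((3*(-1))*19 + 28) = (-32 + 2*(6 + 12)**2) - ((3*(-1))*19 + 28) = (-32 + 2*18**2) - (-3*19 + 28) = (-32 + 2*324) - (-57 + 28) = (-32 + 648) - 1*(-29) = 616 + 29 = 645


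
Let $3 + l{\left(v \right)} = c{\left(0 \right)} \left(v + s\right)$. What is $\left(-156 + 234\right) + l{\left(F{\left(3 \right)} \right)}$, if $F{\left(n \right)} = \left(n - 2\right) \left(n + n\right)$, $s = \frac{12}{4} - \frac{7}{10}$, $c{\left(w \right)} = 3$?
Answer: $\frac{999}{10} \approx 99.9$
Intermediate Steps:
$s = \frac{23}{10}$ ($s = 12 \cdot \frac{1}{4} - \frac{7}{10} = 3 - \frac{7}{10} = \frac{23}{10} \approx 2.3$)
$F{\left(n \right)} = 2 n \left(-2 + n\right)$ ($F{\left(n \right)} = \left(-2 + n\right) 2 n = 2 n \left(-2 + n\right)$)
$l{\left(v \right)} = \frac{39}{10} + 3 v$ ($l{\left(v \right)} = -3 + 3 \left(v + \frac{23}{10}\right) = -3 + 3 \left(\frac{23}{10} + v\right) = -3 + \left(\frac{69}{10} + 3 v\right) = \frac{39}{10} + 3 v$)
$\left(-156 + 234\right) + l{\left(F{\left(3 \right)} \right)} = \left(-156 + 234\right) + \left(\frac{39}{10} + 3 \cdot 2 \cdot 3 \left(-2 + 3\right)\right) = 78 + \left(\frac{39}{10} + 3 \cdot 2 \cdot 3 \cdot 1\right) = 78 + \left(\frac{39}{10} + 3 \cdot 6\right) = 78 + \left(\frac{39}{10} + 18\right) = 78 + \frac{219}{10} = \frac{999}{10}$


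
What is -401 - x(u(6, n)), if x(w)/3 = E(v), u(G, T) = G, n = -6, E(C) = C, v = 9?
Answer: -428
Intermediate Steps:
x(w) = 27 (x(w) = 3*9 = 27)
-401 - x(u(6, n)) = -401 - 1*27 = -401 - 27 = -428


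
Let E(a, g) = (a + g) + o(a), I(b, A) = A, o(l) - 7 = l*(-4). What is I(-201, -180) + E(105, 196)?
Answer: -292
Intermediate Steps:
o(l) = 7 - 4*l (o(l) = 7 + l*(-4) = 7 - 4*l)
E(a, g) = 7 + g - 3*a (E(a, g) = (a + g) + (7 - 4*a) = 7 + g - 3*a)
I(-201, -180) + E(105, 196) = -180 + (7 + 196 - 3*105) = -180 + (7 + 196 - 315) = -180 - 112 = -292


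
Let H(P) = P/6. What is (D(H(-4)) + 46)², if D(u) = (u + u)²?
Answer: 184900/81 ≈ 2282.7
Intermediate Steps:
H(P) = P/6 (H(P) = P*(⅙) = P/6)
D(u) = 4*u² (D(u) = (2*u)² = 4*u²)
(D(H(-4)) + 46)² = (4*((⅙)*(-4))² + 46)² = (4*(-⅔)² + 46)² = (4*(4/9) + 46)² = (16/9 + 46)² = (430/9)² = 184900/81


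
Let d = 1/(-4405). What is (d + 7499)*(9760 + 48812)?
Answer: 1934814381768/4405 ≈ 4.3923e+8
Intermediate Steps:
d = -1/4405 ≈ -0.00022701
(d + 7499)*(9760 + 48812) = (-1/4405 + 7499)*(9760 + 48812) = (33033094/4405)*58572 = 1934814381768/4405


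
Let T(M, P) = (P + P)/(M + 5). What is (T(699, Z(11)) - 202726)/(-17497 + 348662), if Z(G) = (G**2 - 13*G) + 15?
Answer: -71359559/116570080 ≈ -0.61216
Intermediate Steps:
Z(G) = 15 + G**2 - 13*G
T(M, P) = 2*P/(5 + M) (T(M, P) = (2*P)/(5 + M) = 2*P/(5 + M))
(T(699, Z(11)) - 202726)/(-17497 + 348662) = (2*(15 + 11**2 - 13*11)/(5 + 699) - 202726)/(-17497 + 348662) = (2*(15 + 121 - 143)/704 - 202726)/331165 = (2*(-7)*(1/704) - 202726)*(1/331165) = (-7/352 - 202726)*(1/331165) = -71359559/352*1/331165 = -71359559/116570080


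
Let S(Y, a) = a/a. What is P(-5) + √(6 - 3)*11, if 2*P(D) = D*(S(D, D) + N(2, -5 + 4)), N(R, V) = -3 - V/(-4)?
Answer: 45/8 + 11*√3 ≈ 24.678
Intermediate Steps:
N(R, V) = -3 + V/4 (N(R, V) = -3 - V*(-1)/4 = -3 - (-1)*V/4 = -3 + V/4)
S(Y, a) = 1
P(D) = -9*D/8 (P(D) = (D*(1 + (-3 + (-5 + 4)/4)))/2 = (D*(1 + (-3 + (¼)*(-1))))/2 = (D*(1 + (-3 - ¼)))/2 = (D*(1 - 13/4))/2 = (D*(-9/4))/2 = (-9*D/4)/2 = -9*D/8)
P(-5) + √(6 - 3)*11 = -9/8*(-5) + √(6 - 3)*11 = 45/8 + √3*11 = 45/8 + 11*√3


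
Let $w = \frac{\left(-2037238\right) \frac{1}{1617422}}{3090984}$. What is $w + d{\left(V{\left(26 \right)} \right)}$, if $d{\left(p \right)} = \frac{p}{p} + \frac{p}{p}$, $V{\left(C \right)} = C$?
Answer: $\frac{4999424504629}{2499712761624} \approx 2.0$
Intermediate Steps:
$d{\left(p \right)} = 2$ ($d{\left(p \right)} = 1 + 1 = 2$)
$w = - \frac{1018619}{2499712761624}$ ($w = \left(-2037238\right) \frac{1}{1617422} \cdot \frac{1}{3090984} = \left(- \frac{1018619}{808711}\right) \frac{1}{3090984} = - \frac{1018619}{2499712761624} \approx -4.0749 \cdot 10^{-7}$)
$w + d{\left(V{\left(26 \right)} \right)} = - \frac{1018619}{2499712761624} + 2 = \frac{4999424504629}{2499712761624}$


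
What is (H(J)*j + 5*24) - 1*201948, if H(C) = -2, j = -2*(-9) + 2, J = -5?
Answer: -201868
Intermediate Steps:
j = 20 (j = 18 + 2 = 20)
(H(J)*j + 5*24) - 1*201948 = (-2*20 + 5*24) - 1*201948 = (-40 + 120) - 201948 = 80 - 201948 = -201868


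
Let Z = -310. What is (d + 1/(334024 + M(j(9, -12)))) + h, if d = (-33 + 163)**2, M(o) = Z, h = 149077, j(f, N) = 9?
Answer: 55388848579/333714 ≈ 1.6598e+5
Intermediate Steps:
M(o) = -310
d = 16900 (d = 130**2 = 16900)
(d + 1/(334024 + M(j(9, -12)))) + h = (16900 + 1/(334024 - 310)) + 149077 = (16900 + 1/333714) + 149077 = 5639766601/333714 + 149077 = 55388848579/333714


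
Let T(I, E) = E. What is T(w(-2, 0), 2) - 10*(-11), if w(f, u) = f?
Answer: 112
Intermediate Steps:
T(w(-2, 0), 2) - 10*(-11) = 2 - 10*(-11) = 2 + 110 = 112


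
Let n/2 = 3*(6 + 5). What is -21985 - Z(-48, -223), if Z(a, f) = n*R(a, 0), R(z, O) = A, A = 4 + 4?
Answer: -22513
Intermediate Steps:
n = 66 (n = 2*(3*(6 + 5)) = 2*(3*11) = 2*33 = 66)
A = 8
R(z, O) = 8
Z(a, f) = 528 (Z(a, f) = 66*8 = 528)
-21985 - Z(-48, -223) = -21985 - 1*528 = -21985 - 528 = -22513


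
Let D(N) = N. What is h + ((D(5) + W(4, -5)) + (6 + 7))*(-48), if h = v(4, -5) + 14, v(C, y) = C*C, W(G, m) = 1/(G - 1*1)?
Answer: -850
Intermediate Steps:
W(G, m) = 1/(-1 + G) (W(G, m) = 1/(G - 1) = 1/(-1 + G))
v(C, y) = C²
h = 30 (h = 4² + 14 = 16 + 14 = 30)
h + ((D(5) + W(4, -5)) + (6 + 7))*(-48) = 30 + ((5 + 1/(-1 + 4)) + (6 + 7))*(-48) = 30 + ((5 + 1/3) + 13)*(-48) = 30 + ((5 + ⅓) + 13)*(-48) = 30 + (16/3 + 13)*(-48) = 30 + (55/3)*(-48) = 30 - 880 = -850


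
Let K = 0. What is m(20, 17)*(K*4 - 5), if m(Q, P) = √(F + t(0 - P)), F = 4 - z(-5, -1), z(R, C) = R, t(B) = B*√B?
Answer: -5*√(9 - 17*I*√17) ≈ -31.557 + 27.764*I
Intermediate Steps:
t(B) = B^(3/2)
F = 9 (F = 4 - 1*(-5) = 4 + 5 = 9)
m(Q, P) = √(9 + (-P)^(3/2)) (m(Q, P) = √(9 + (0 - P)^(3/2)) = √(9 + (-P)^(3/2)))
m(20, 17)*(K*4 - 5) = √(9 + (-1*17)^(3/2))*(0*4 - 5) = √(9 + (-17)^(3/2))*(0 - 5) = √(9 - 17*I*√17)*(-5) = -5*√(9 - 17*I*√17)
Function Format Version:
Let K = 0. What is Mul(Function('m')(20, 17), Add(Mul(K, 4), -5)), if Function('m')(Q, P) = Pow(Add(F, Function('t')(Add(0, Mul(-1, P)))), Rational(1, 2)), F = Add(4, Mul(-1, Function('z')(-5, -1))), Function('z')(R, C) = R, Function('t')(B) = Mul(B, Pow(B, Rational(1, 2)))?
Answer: Mul(-5, Pow(Add(9, Mul(-17, I, Pow(17, Rational(1, 2)))), Rational(1, 2))) ≈ Add(-31.557, Mul(27.764, I))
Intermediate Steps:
Function('t')(B) = Pow(B, Rational(3, 2))
F = 9 (F = Add(4, Mul(-1, -5)) = Add(4, 5) = 9)
Function('m')(Q, P) = Pow(Add(9, Pow(Mul(-1, P), Rational(3, 2))), Rational(1, 2)) (Function('m')(Q, P) = Pow(Add(9, Pow(Add(0, Mul(-1, P)), Rational(3, 2))), Rational(1, 2)) = Pow(Add(9, Pow(Mul(-1, P), Rational(3, 2))), Rational(1, 2)))
Mul(Function('m')(20, 17), Add(Mul(K, 4), -5)) = Mul(Pow(Add(9, Pow(Mul(-1, 17), Rational(3, 2))), Rational(1, 2)), Add(Mul(0, 4), -5)) = Mul(Pow(Add(9, Pow(-17, Rational(3, 2))), Rational(1, 2)), Add(0, -5)) = Mul(Pow(Add(9, Mul(-17, I, Pow(17, Rational(1, 2)))), Rational(1, 2)), -5) = Mul(-5, Pow(Add(9, Mul(-17, I, Pow(17, Rational(1, 2)))), Rational(1, 2)))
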